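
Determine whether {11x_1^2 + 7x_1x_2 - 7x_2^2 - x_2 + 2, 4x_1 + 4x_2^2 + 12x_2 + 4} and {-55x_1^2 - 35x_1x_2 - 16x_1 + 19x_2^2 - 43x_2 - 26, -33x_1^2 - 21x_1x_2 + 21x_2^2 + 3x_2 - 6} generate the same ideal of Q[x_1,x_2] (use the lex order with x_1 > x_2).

Since reduced Gröbner bases are canonical representatives of ideals under a given ordering, it suffices to compute and compare them.
Buchberger on the first generating set:
f_1 = 11x_1^2 + 7x_1x_2 - 7x_2^2 - x_2 + 2, LT = x_1^2.
f_2 = 4x_1 + 4x_2^2 + 12x_2 + 4, LT = x_1.

S(f_1,f_2): lcm = x_1^2. S = -x_1x_2^2 - 26/11x_1x_2 - x_1 - 7/11x_2^2 - 1/11x_2 + 2/11.
  leading term x_1x_2^2: subtract (-1/4x_2^2)·f_2 from -x_1x_2^2 - 26/11x_1x_2 - x_1 - 7/11x_2^2 - 1/11x_2 + 2/11 → -26/11x_1x_2 - x_1 + x_2^4 + 3x_2^3 + 4/11x_2^2 - 1/11x_2 + 2/11
  leading term x_1x_2: subtract (-13/22x_2)·f_2 from -26/11x_1x_2 - x_1 + x_2^4 + 3x_2^3 + 4/11x_2^2 - 1/11x_2 + 2/11 → -x_1 + x_2^4 + 59/11x_2^3 + 82/11x_2^2 + 25/11x_2 + 2/11
  leading term x_1: subtract (-1/4)·f_2 from -x_1 + x_2^4 + 59/11x_2^3 + 82/11x_2^2 + 25/11x_2 + 2/11 → x_2^4 + 59/11x_2^3 + 93/11x_2^2 + 58/11x_2 + 13/11
  leading term x_2^4: no divisor's leading term divides it; move x_2^4 to the remainder.
  leading term x_2^3: no divisor's leading term divides it; move 59/11x_2^3 to the remainder.
  leading term x_2^2: no divisor's leading term divides it; move 93/11x_2^2 to the remainder.
  leading term x_2: no divisor's leading term divides it; move 58/11x_2 to the remainder.
  leading term 1: no divisor's leading term divides it; move 13/11 to the remainder.
  remainder x_2^4 + 59/11x_2^3 + 93/11x_2^2 + 58/11x_2 + 13/11 ≠ 0; add g_3 = x_2^4 + 59/11x_2^3 + 93/11x_2^2 + 58/11x_2 + 13/11 to the basis.

The other S-polynomials (S(f_1,g_3), S(f_2,g_3)) all reduce to 0 modulo the current basis, so we have a Gröbner basis.
Inter-reduce: drop elements whose leading term is divisible by another's, tail-reduce, and make monic.
Reduced Gröbner basis: {x_1 + x_2^2 + 3x_2 + 1, x_2^4 + 59/11x_2^3 + 93/11x_2^2 + 58/11x_2 + 13/11}.

Buchberger on the second generating set:
h_1 = -55x_1^2 - 35x_1x_2 - 16x_1 + 19x_2^2 - 43x_2 - 26, LT = x_1^2.
h_2 = -33x_1^2 - 21x_1x_2 + 21x_2^2 + 3x_2 - 6, LT = x_1^2.

S(h_1,h_2): lcm = x_1^2. S = 16/55x_1 + 16/55x_2^2 + 48/55x_2 + 16/55.
  leading term x_1: no divisor's leading term divides it; move 16/55x_1 to the remainder.
  leading term x_2^2: no divisor's leading term divides it; move 16/55x_2^2 to the remainder.
  leading term x_2: no divisor's leading term divides it; move 48/55x_2 to the remainder.
  leading term 1: no divisor's leading term divides it; move 16/55 to the remainder.
  remainder 16/55x_1 + 16/55x_2^2 + 48/55x_2 + 16/55 ≠ 0; add k_3 = 16/55x_1 + 16/55x_2^2 + 48/55x_2 + 16/55 to the basis.

S(h_1,k_3): lcm = x_1^2. S = -x_1x_2^2 - 26/11x_1x_2 - 39/55x_1 - 19/55x_2^2 + 43/55x_2 + 26/55.
  leading term x_1x_2^2: subtract (-55/16x_2^2)·k_3 from -x_1x_2^2 - 26/11x_1x_2 - 39/55x_1 - 19/55x_2^2 + 43/55x_2 + 26/55 → -26/11x_1x_2 - 39/55x_1 + x_2^4 + 3x_2^3 + 36/55x_2^2 + 43/55x_2 + 26/55
  leading term x_1x_2: subtract (-65/8x_2)·k_3 from -26/11x_1x_2 - 39/55x_1 + x_2^4 + 3x_2^3 + 36/55x_2^2 + 43/55x_2 + 26/55 → -39/55x_1 + x_2^4 + 59/11x_2^3 + 426/55x_2^2 + 173/55x_2 + 26/55
  leading term x_1: subtract (-39/16)·k_3 from -39/55x_1 + x_2^4 + 59/11x_2^3 + 426/55x_2^2 + 173/55x_2 + 26/55 → x_2^4 + 59/11x_2^3 + 93/11x_2^2 + 58/11x_2 + 13/11
  leading term x_2^4: no divisor's leading term divides it; move x_2^4 to the remainder.
  leading term x_2^3: no divisor's leading term divides it; move 59/11x_2^3 to the remainder.
  leading term x_2^2: no divisor's leading term divides it; move 93/11x_2^2 to the remainder.
  leading term x_2: no divisor's leading term divides it; move 58/11x_2 to the remainder.
  leading term 1: no divisor's leading term divides it; move 13/11 to the remainder.
  remainder x_2^4 + 59/11x_2^3 + 93/11x_2^2 + 58/11x_2 + 13/11 ≠ 0; add k_4 = x_2^4 + 59/11x_2^3 + 93/11x_2^2 + 58/11x_2 + 13/11 to the basis.

The other S-polynomials (S(h_2,k_3), S(h_1,k_4), S(h_2,k_4), S(k_3,k_4)) all reduce to 0 modulo the current basis, so we have a Gröbner basis.
Inter-reduce: drop elements whose leading term is divisible by another's, tail-reduce, and make monic.
Reduced Gröbner basis: {x_1 + x_2^2 + 3x_2 + 1, x_2^4 + 59/11x_2^3 + 93/11x_2^2 + 58/11x_2 + 13/11}.

These coincide, so the ideals are equal.

Yes, the ideals are equal.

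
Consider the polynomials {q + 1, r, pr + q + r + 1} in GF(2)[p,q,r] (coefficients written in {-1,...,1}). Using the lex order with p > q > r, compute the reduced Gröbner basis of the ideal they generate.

G = {q + 1, r}

Buchberger's algorithm terminates because the ascending chain of leading-term ideals stabilizes.

f_1 = q + 1, LT = q.
f_2 = r, LT = r.
f_3 = pr + q + r + 1, LT = pr.

The S-polynomials (S(f_1,f_2), S(f_1,f_3), S(f_2,f_3)) all reduce to 0 modulo the current basis, so we have a Gröbner basis.
Inter-reduce: drop elements whose leading term is divisible by another's, tail-reduce, and make monic.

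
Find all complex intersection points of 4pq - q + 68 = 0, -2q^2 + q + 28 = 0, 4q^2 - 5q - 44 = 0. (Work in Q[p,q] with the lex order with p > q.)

{(-4, 4)}

Compute a lex Gröbner basis by Buchberger's algorithm.
f_1 = 4pq - q + 68, LT = pq.
f_2 = -2q^2 + q + 28, LT = q^2.
f_3 = 4q^2 - 5q - 44, LT = q^2.

S(f_1,f_2): lcm = pq^2. S = 1/2pq + 14p - 1/4q^2 + 17q.
  leading term pq: subtract (1/8)·f_1 from 1/2pq + 14p - 1/4q^2 + 17q → 14p - 1/4q^2 + 137/8q - 17/2
  leading term p: no divisor's leading term divides it; move 14p to the remainder.
  leading term q^2: subtract (1/8)·f_2 from -1/4q^2 + 137/8q - 17/2 → 17q - 12
  leading term q: no divisor's leading term divides it; move 17q to the remainder.
  leading term 1: no divisor's leading term divides it; move -12 to the remainder.
  remainder 14p + 17q - 12 ≠ 0; add h_4 = 14p + 17q - 12 to the basis.

S(f_1,f_3): lcm = pq^2. S = 5/4pq + 11p - 1/4q^2 + 17q.
  leading term pq: subtract (5/16)·f_1 from 5/4pq + 11p - 1/4q^2 + 17q → 11p - 1/4q^2 + 277/16q - 85/4
  leading term p: subtract (11/14)·h_4 from 11p - 1/4q^2 + 277/16q - 85/4 → -1/4q^2 + 443/112q - 331/28
  leading term q^2: subtract (1/8)·f_2 from -1/4q^2 + 443/112q - 331/28 → 429/112q - 429/28
  leading term q: no divisor's leading term divides it; move 429/112q to the remainder.
  leading term 1: no divisor's leading term divides it; move -429/28 to the remainder.
  remainder 429/112q - 429/28 ≠ 0; add h_5 = 429/112q - 429/28 to the basis.

The other S-polynomials (S(f_2,f_3), S(f_1,h_4), S(f_2,h_4), S(f_3,h_4), S(f_1,h_5), S(f_2,h_5), S(f_3,h_5), S(h_4,h_5)) all reduce to 0 modulo the current basis, so we have a Gröbner basis.
Inter-reduce: drop elements whose leading term is divisible by another's, tail-reduce, and make monic.
Reduced Gröbner basis: {p + 4, q - 4}.

The lex basis is triangular: the last element involves only q. Solving q - 4 = 0 gives q ∈ {4}; substituting each value into the earlier elements determines the remaining variables.
  q = 4: the earlier basis element becomes p + 4 = 0, giving p = -4 — point (-4, 4).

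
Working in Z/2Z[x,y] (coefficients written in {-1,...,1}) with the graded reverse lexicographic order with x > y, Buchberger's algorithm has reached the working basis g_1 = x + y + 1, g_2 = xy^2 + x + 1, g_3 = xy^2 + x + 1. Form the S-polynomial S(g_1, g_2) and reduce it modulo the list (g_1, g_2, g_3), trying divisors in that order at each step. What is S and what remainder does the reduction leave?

S(g_1, g_2) = y^3 + y^2 + x + 1; remainder on division = y^3 + y^2 + y.

lcm(LM(g_1), LM(g_2)) = xy^2.
S = (lcm/LT(g_1))·g_1 − (lcm/LT(g_2))·g_2 = y^3 + y^2 + x + 1.
Reduce S modulo (g_1, g_2, g_3) in that order:
  leading term y^3: no divisor's leading term divides it; move y^3 to the remainder.
  leading term y^2: no divisor's leading term divides it; move y^2 to the remainder.
  leading term x: subtract (1)·g_1 from x + 1 → y
  leading term y: no divisor's leading term divides it; move y to the remainder.
The remainder y^3 + y^2 + y is nonzero, so it would be added as the next basis element.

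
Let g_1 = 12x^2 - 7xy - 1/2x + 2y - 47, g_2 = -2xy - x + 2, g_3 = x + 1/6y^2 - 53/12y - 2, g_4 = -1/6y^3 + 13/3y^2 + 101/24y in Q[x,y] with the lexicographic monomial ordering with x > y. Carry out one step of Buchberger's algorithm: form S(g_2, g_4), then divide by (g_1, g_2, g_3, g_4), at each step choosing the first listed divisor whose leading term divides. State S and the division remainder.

S(g_2, g_4) = 53/2xy^2 + 101/4xy - y^2; remainder on division = 0.

lcm(LM(g_2), LM(g_4)) = xy^3.
S = (lcm/LT(g_2))·g_2 − (lcm/LT(g_4))·g_4 = 53/2xy^2 + 101/4xy - y^2.
Reduce S modulo (g_1, g_2, g_3, g_4) in that order:
  leading term xy^2: subtract (-53/4y)·g_2 from 53/2xy^2 + 101/4xy - y^2 → 12xy - y^2 + 53/2y
  leading term xy: subtract (-6)·g_2 from 12xy - y^2 + 53/2y → -6x - y^2 + 53/2y + 12
  leading term x: subtract (-6)·g_3 from -6x - y^2 + 53/2y + 12 → 0
The remainder is 0, so this S-polynomial contributes no new basis element.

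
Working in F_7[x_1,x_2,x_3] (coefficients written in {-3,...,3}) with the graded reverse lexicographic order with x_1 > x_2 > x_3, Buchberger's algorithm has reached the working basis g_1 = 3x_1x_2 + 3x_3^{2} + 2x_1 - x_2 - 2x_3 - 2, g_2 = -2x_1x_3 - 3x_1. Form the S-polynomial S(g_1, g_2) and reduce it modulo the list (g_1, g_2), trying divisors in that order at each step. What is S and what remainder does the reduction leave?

lcm(LM(g_1), LM(g_2)) = x_1x_2x_3.
S = (lcm/LT(g_1))·g_1 − (lcm/LT(g_2))·g_2 = x_3^{3} + 2x_1x_2 + 3x_1x_3 + 2x_2x_3 - 3x_3^{2} - 3x_3.
Reduce S modulo (g_1, g_2) in that order:
  leading term x_3^{3}: no divisor's leading term divides it; move x_3^{3} to the remainder.
  leading term x_1x_2: subtract (3)·g_1 from 2x_1x_2 + 3x_1x_3 + 2x_2x_3 - 3x_3^{2} - 3x_3 → 3x_1x_3 + 2x_2x_3 + 2x_3^{2} + x_1 + 3x_2 + 3x_3 - 1
  leading term x_1x_3: subtract (2)·g_2 from 3x_1x_3 + 2x_2x_3 + 2x_3^{2} + x_1 + 3x_2 + 3x_3 - 1 → 2x_2x_3 + 2x_3^{2} + 3x_2 + 3x_3 - 1
  leading term x_2x_3: no divisor's leading term divides it; move 2x_2x_3 to the remainder.
  leading term x_3^{2}: no divisor's leading term divides it; move 2x_3^{2} to the remainder.
  leading term x_2: no divisor's leading term divides it; move 3x_2 to the remainder.
  leading term x_3: no divisor's leading term divides it; move 3x_3 to the remainder.
  leading term 1: no divisor's leading term divides it; move -1 to the remainder.
The remainder x_3^{3} + 2x_2x_3 + 2x_3^{2} + 3x_2 + 3x_3 - 1 is nonzero, so it would be added as the next basis element.

S(g_1, g_2) = x_3^{3} + 2x_1x_2 + 3x_1x_3 + 2x_2x_3 - 3x_3^{2} - 3x_3; remainder on division = x_3^{3} + 2x_2x_3 + 2x_3^{2} + 3x_2 + 3x_3 - 1.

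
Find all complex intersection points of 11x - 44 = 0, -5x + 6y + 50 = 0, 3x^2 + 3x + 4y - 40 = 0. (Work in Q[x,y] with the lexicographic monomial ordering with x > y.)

{(4, -5)}

Compute a lex Gröbner basis by Buchberger's algorithm.
f_1 = 11x - 44, LT = x.
f_2 = -5x + 6y + 50, LT = x.
f_3 = 3x^2 + 3x + 4y - 40, LT = x^2.

S(f_1,f_2): lcm = x. S = 6/5y + 6.
  reduce S modulo (f_1, f_2, f_3):
  remainder 6/5y + 6 ≠ 0; add h_4 = 6/5y + 6 to the basis.

The other S-polynomials (S(f_1,f_3), S(f_2,f_3), S(f_1,h_4), S(f_2,h_4), S(f_3,h_4)) all reduce to 0 modulo the current basis, so we have a Gröbner basis.
Inter-reduce: drop elements whose leading term is divisible by another's, tail-reduce, and make monic.
Reduced Gröbner basis: {x - 4, y + 5}.

Since the basis is lex-ordered, y + 5 is univariate in y. Its roots are {-5}. Back-substituting each root into the other basis elements fixes the other coordinates.
  y = -5: the earlier basis element becomes x - 4 = 0, giving x = 4 — point (4, -5).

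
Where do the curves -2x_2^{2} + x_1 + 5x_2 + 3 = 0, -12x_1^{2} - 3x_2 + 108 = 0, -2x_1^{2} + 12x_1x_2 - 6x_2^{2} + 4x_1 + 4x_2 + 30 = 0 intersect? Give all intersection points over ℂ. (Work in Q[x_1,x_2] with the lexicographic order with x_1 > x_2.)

{(-3, 0)}

Compute a lex Gröbner basis by Buchberger's algorithm.
f_1 = x_1 - 2x_2^{2} + 5x_2 + 3, LT = x_1.
f_2 = -12x_1^{2} - 3x_2 + 108, LT = x_1^{2}.
f_3 = -2x_1^{2} + 12x_1x_2 + 4x_1 - 6x_2^{2} + 4x_2 + 30, LT = x_1^{2}.

S(f_1,f_2): lcm = x_1^{2}. S = -2x_1x_2^{2} + 5x_1x_2 + 3x_1 - \tfrac{1}{4}x_2 + 9.
  leading term x_1x_2^{2}: subtract (-2x_2^{2})·f_1 from -2x_1x_2^{2} + 5x_1x_2 + 3x_1 - \tfrac{1}{4}x_2 + 9 → 5x_1x_2 + 3x_1 - 4x_2^{4} + 10x_2^{3} + 6x_2^{2} - \tfrac{1}{4}x_2 + 9
  leading term x_1x_2: subtract (5x_2)·f_1 from 5x_1x_2 + 3x_1 - 4x_2^{4} + 10x_2^{3} + 6x_2^{2} - \tfrac{1}{4}x_2 + 9 → 3x_1 - 4x_2^{4} + 20x_2^{3} - 19x_2^{2} - \tfrac{61}{4}x_2 + 9
  leading term x_1: subtract (3)·f_1 from 3x_1 - 4x_2^{4} + 20x_2^{3} - 19x_2^{2} - \tfrac{61}{4}x_2 + 9 → -4x_2^{4} + 20x_2^{3} - 13x_2^{2} - \tfrac{121}{4}x_2
  leading term x_2^{4}: no divisor's leading term divides it; move -4x_2^{4} to the remainder.
  leading term x_2^{3}: no divisor's leading term divides it; move 20x_2^{3} to the remainder.
  leading term x_2^{2}: no divisor's leading term divides it; move -13x_2^{2} to the remainder.
  leading term x_2: no divisor's leading term divides it; move -\tfrac{121}{4}x_2 to the remainder.
  remainder -4x_2^{4} + 20x_2^{3} - 13x_2^{2} - \tfrac{121}{4}x_2 ≠ 0; add h_4 = -4x_2^{4} + 20x_2^{3} - 13x_2^{2} - \tfrac{121}{4}x_2 to the basis.

S(f_1,f_3): lcm = x_1^{2}. S = -2x_1x_2^{2} + 11x_1x_2 + 5x_1 - 3x_2^{2} + 2x_2 + 15.
  leading term x_1x_2^{2}: subtract (-2x_2^{2})·f_1 from -2x_1x_2^{2} + 11x_1x_2 + 5x_1 - 3x_2^{2} + 2x_2 + 15 → 11x_1x_2 + 5x_1 - 4x_2^{4} + 10x_2^{3} + 3x_2^{2} + 2x_2 + 15
  leading term x_1x_2: subtract (11x_2)·f_1 from 11x_1x_2 + 5x_1 - 4x_2^{4} + 10x_2^{3} + 3x_2^{2} + 2x_2 + 15 → 5x_1 - 4x_2^{4} + 32x_2^{3} - 52x_2^{2} - 31x_2 + 15
  leading term x_1: subtract (5)·f_1 from 5x_1 - 4x_2^{4} + 32x_2^{3} - 52x_2^{2} - 31x_2 + 15 → -4x_2^{4} + 32x_2^{3} - 42x_2^{2} - 56x_2
  leading term x_2^{4}: subtract (1)·h_4 from -4x_2^{4} + 32x_2^{3} - 42x_2^{2} - 56x_2 → 12x_2^{3} - 29x_2^{2} - \tfrac{103}{4}x_2
  leading term x_2^{3}: no divisor's leading term divides it; move 12x_2^{3} to the remainder.
  leading term x_2^{2}: no divisor's leading term divides it; move -29x_2^{2} to the remainder.
  leading term x_2: no divisor's leading term divides it; move -\tfrac{103}{4}x_2 to the remainder.
  remainder 12x_2^{3} - 29x_2^{2} - \tfrac{103}{4}x_2 ≠ 0; add h_5 = 12x_2^{3} - 29x_2^{2} - \tfrac{103}{4}x_2 to the basis.

S(h_4,h_5): lcm = x_2^{4}. S = -\tfrac{31}{12}x_2^{3} + \tfrac{259}{48}x_2^{2} + \tfrac{121}{16}x_2.
  leading term x_2^{3}: subtract (-\tfrac{31}{144})·h_5 from -\tfrac{31}{12}x_2^{3} + \tfrac{259}{48}x_2^{2} + \tfrac{121}{16}x_2 → -\tfrac{61}{72}x_2^{2} + \tfrac{1163}{576}x_2
  leading term x_2^{2}: no divisor's leading term divides it; move -\tfrac{61}{72}x_2^{2} to the remainder.
  leading term x_2: no divisor's leading term divides it; move \tfrac{1163}{576}x_2 to the remainder.
  remainder -\tfrac{61}{72}x_2^{2} + \tfrac{1163}{576}x_2 ≠ 0; add h_6 = -\tfrac{61}{72}x_2^{2} + \tfrac{1163}{576}x_2 to the basis.

S(h_4,h_6): lcm = x_2^{4}. S = -\tfrac{1277}{488}x_2^{3} + \tfrac{13}{4}x_2^{2} + \tfrac{121}{16}x_2.
  leading term x_2^{3}: subtract (-\tfrac{1277}{5856})·h_5 from -\tfrac{1277}{488}x_2^{3} + \tfrac{13}{4}x_2^{2} + \tfrac{121}{16}x_2 → -\tfrac{18001}{5856}x_2^{2} + \tfrac{45613}{23424}x_2
  leading term x_2^{2}: subtract (\tfrac{54003}{14884})·h_6 from -\tfrac{18001}{5856}x_2^{2} + \tfrac{45613}{23424}x_2 → -\tfrac{5123459}{952576}x_2
  leading term x_2: no divisor's leading term divides it; move -\tfrac{5123459}{952576}x_2 to the remainder.
  remainder -\tfrac{5123459}{952576}x_2 ≠ 0; add h_7 = -\tfrac{5123459}{952576}x_2 to the basis.

The other S-polynomials (S(f_2,f_3), S(f_1,h_4), S(f_2,h_4), S(f_3,h_4), S(f_1,h_5), S(f_2,h_5), S(f_3,h_5), S(f_1,h_6), S(f_2,h_6), S(f_3,h_6), S(h_5,h_6), S(f_1,h_7), S(f_2,h_7), S(f_3,h_7), S(h_4,h_7), S(h_5,h_7), S(h_6,h_7)) all reduce to 0 modulo the current basis, so we have a Gröbner basis.
Inter-reduce: drop elements whose leading term is divisible by another's, tail-reduce, and make monic.
Reduced Gröbner basis: {x_1 + 3, x_2}.

Since the basis is lex-ordered, x_2 is univariate in x_2. Its roots are {0}. Back-substituting each root into the other basis elements fixes the other coordinates.
  x_2 = 0: the earlier basis element becomes x_1 + 3 = 0, giving x_1 = -3 — point (-3, 0).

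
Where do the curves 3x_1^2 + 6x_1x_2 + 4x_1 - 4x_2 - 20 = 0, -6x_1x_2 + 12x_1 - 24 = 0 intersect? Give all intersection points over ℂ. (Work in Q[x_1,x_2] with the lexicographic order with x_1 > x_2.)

Compute a lex Gröbner basis by Buchberger's algorithm.
f_1 = 3x_1^2 + 6x_1x_2 + 4x_1 - 4x_2 - 20, LT = x_1^2.
f_2 = -6x_1x_2 + 12x_1 - 24, LT = x_1x_2.

S(f_1,f_2): lcm = x_1^2x_2. S = 2x_1^2 + 2x_1x_2^2 + 4/3x_1x_2 - 4x_1 - 4/3x_2^2 - 20/3x_2.
  leading term x_1^2: subtract (2/3)·f_1 from 2x_1^2 + 2x_1x_2^2 + 4/3x_1x_2 - 4x_1 - 4/3x_2^2 - 20/3x_2 → 2x_1x_2^2 - 8/3x_1x_2 - 20/3x_1 - 4/3x_2^2 - 4x_2 + 40/3
  leading term x_1x_2^2: subtract (-1/3x_2)·f_2 from 2x_1x_2^2 - 8/3x_1x_2 - 20/3x_1 - 4/3x_2^2 - 4x_2 + 40/3 → 4/3x_1x_2 - 20/3x_1 - 4/3x_2^2 - 12x_2 + 40/3
  leading term x_1x_2: subtract (-2/9)·f_2 from 4/3x_1x_2 - 20/3x_1 - 4/3x_2^2 - 12x_2 + 40/3 → -4x_1 - 4/3x_2^2 - 12x_2 + 8
  leading term x_1: no divisor's leading term divides it; move -4x_1 to the remainder.
  leading term x_2^2: no divisor's leading term divides it; move -4/3x_2^2 to the remainder.
  leading term x_2: no divisor's leading term divides it; move -12x_2 to the remainder.
  leading term 1: no divisor's leading term divides it; move 8 to the remainder.
  remainder -4x_1 - 4/3x_2^2 - 12x_2 + 8 ≠ 0; add h_3 = -4x_1 - 4/3x_2^2 - 12x_2 + 8 to the basis.

S(f_2,h_3): lcm = x_1x_2. S = -2x_1 - 1/3x_2^3 - 3x_2^2 + 2x_2 + 4.
  leading term x_1: subtract (1/2)·h_3 from -2x_1 - 1/3x_2^3 - 3x_2^2 + 2x_2 + 4 → -1/3x_2^3 - 7/3x_2^2 + 8x_2
  leading term x_2^3: no divisor's leading term divides it; move -1/3x_2^3 to the remainder.
  leading term x_2^2: no divisor's leading term divides it; move -7/3x_2^2 to the remainder.
  leading term x_2: no divisor's leading term divides it; move 8x_2 to the remainder.
  remainder -1/3x_2^3 - 7/3x_2^2 + 8x_2 ≠ 0; add h_4 = -1/3x_2^3 - 7/3x_2^2 + 8x_2 to the basis.

The other S-polynomials (S(f_1,h_3), S(f_1,h_4), S(f_2,h_4), S(h_3,h_4)) all reduce to 0 modulo the current basis, so we have a Gröbner basis.
Inter-reduce: drop elements whose leading term is divisible by another's, tail-reduce, and make monic.
Reduced Gröbner basis: {x_1 + 1/3x_2^2 + 3x_2 - 2, x_2^3 + 7x_2^2 - 24x_2}.

Elimination: the polynomial x_2^3 + 7x_2^2 - 24x_2 lies in the elimination ideal for x_2, so x_2 ∈ {0, -7/2 + sqrt(145)/2, -sqrt(145)/2 - 7/2}. For each such x_2, the remaining basis elements (now univariate) give the rest of the solution.
  x_2 = 0: the earlier basis element becomes x_1 - 2 = 0, giving x_1 = 2 — point (2, 0).
  x_2 = -7/2 + sqrt(145)/2: the earlier basis element becomes x_1 + 11/3 + sqrt(145)/3 = 0, giving x_1 = -sqrt(145)/3 - 11/3 — point (-sqrt(145)/3 - 11/3, -7/2 + sqrt(145)/2).
  x_2 = -sqrt(145)/2 - 7/2: the earlier basis element becomes x_1 - sqrt(145)/3 + 11/3 = 0, giving x_1 = -11/3 + sqrt(145)/3 — point (-11/3 + sqrt(145)/3, -sqrt(145)/2 - 7/2).
Check: every point annihilates each of the original generators.

{(2, 0), (-sqrt(145)/3 - 11/3, -7/2 + sqrt(145)/2), (-11/3 + sqrt(145)/3, -sqrt(145)/2 - 7/2)}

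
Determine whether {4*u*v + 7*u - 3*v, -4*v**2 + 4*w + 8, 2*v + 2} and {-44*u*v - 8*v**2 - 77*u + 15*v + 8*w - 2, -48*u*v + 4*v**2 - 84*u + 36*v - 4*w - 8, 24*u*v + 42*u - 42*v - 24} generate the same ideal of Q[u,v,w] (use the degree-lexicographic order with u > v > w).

Yes, the ideals are equal.

Since reduced Gröbner bases are canonical representatives of ideals under a given ordering, it suffices to compute and compare them.
Buchberger on the first generating set:
f_1 = 4*u*v + 7*u - 3*v, LT = u*v.
f_2 = -4*v**2 + 4*w + 8, LT = v**2.
f_3 = 2*v + 2, LT = v.

S(f_1,f_2): lcm = u*v**2. S = 7/4*u*v + u*w - 3/4*v**2 + 2*u.
  leading term u*v: subtract (7/16)·f_1 from 7/4*u*v + u*w - 3/4*v**2 + 2*u → u*w - 3/4*v**2 - 17/16*u + 21/16*v
  leading term u*w: no divisor's leading term divides it; move u*w to the remainder.
  leading term v**2: subtract (3/16)·f_2 from -3/4*v**2 - 17/16*u + 21/16*v → -17/16*u + 21/16*v - 3/4*w - 3/2
  leading term u: no divisor's leading term divides it; move -17/16*u to the remainder.
  leading term v: subtract (21/32)·f_3 from 21/16*v - 3/4*w - 3/2 → -3/4*w - 45/16
  leading term w: no divisor's leading term divides it; move -3/4*w to the remainder.
  leading term 1: no divisor's leading term divides it; move -45/16 to the remainder.
  remainder u*w - 17/16*u - 3/4*w - 45/16 ≠ 0; add g_4 = u*w - 17/16*u - 3/4*w - 45/16 to the basis.

S(f_1,f_3): lcm = u*v. S = 3/4*u - 3/4*v.
  leading term u: no divisor's leading term divides it; move 3/4*u to the remainder.
  leading term v: subtract (-3/8)·f_3 from -3/4*v → 3/4
  leading term 1: no divisor's leading term divides it; move 3/4 to the remainder.
  remainder 3/4*u + 3/4 ≠ 0; add g_5 = 3/4*u + 3/4 to the basis.

S(f_2,f_3): lcm = v**2. S = -v - w - 2.
  leading term v: subtract (-1/2)·f_3 from -v - w - 2 → -w - 1
  leading term w: no divisor's leading term divides it; move -w to the remainder.
  leading term 1: no divisor's leading term divides it; move -1 to the remainder.
  remainder -w - 1 ≠ 0; add g_6 = -w - 1 to the basis.

The other S-polynomials (S(f_1,g_4), S(f_2,g_4), S(f_3,g_4), S(f_1,g_5), S(f_2,g_5), S(f_3,g_5), S(g_4,g_5), S(f_1,g_6), S(f_2,g_6), S(f_3,g_6), S(g_4,g_6), S(g_5,g_6)) all reduce to 0 modulo the current basis, so we have a Gröbner basis.
Inter-reduce: drop elements whose leading term is divisible by another's, tail-reduce, and make monic.
Reduced Gröbner basis: {u + 1, v + 1, w + 1}.

Buchberger on the second generating set:
h_1 = -44*u*v - 8*v**2 - 77*u + 15*v + 8*w - 2, LT = u*v.
h_2 = -48*u*v + 4*v**2 - 84*u + 36*v - 4*w - 8, LT = u*v.
h_3 = 24*u*v + 42*u - 42*v - 24, LT = u*v.

S(h_1,h_2): lcm = u*v. S = 35/132*v**2 + 9/22*v - 35/132*w - 4/33.
  leading term v**2: no divisor's leading term divides it; move 35/132*v**2 to the remainder.
  leading term v: no divisor's leading term divides it; move 9/22*v to the remainder.
  leading term w: no divisor's leading term divides it; move -35/132*w to the remainder.
  leading term 1: no divisor's leading term divides it; move -4/33 to the remainder.
  remainder 35/132*v**2 + 9/22*v - 35/132*w - 4/33 ≠ 0; add k_4 = 35/132*v**2 + 9/22*v - 35/132*w - 4/33 to the basis.

S(h_1,h_3): lcm = u*v. S = 2/11*v**2 + 31/22*v - 2/11*w + 23/22.
  leading term v**2: subtract (24/35)·k_4 from 2/11*v**2 + 31/22*v - 2/11*w + 23/22 → 79/70*v + 79/70
  leading term v: no divisor's leading term divides it; move 79/70*v to the remainder.
  leading term 1: no divisor's leading term divides it; move 79/70 to the remainder.
  remainder 79/70*v + 79/70 ≠ 0; add k_5 = 79/70*v + 79/70 to the basis.

S(h_1,k_4): lcm = u*v**2. S = 2/11*v**3 + 29/140*u*v + u*w - 15/44*v**2 - 2/11*v*w + 16/35*u + 1/22*v.
  leading term v**3: subtract (24/35*v)·k_4 from 2/11*v**3 + 29/140*u*v + u*w - 15/44*v**2 - 2/11*v*w + 16/35*u + 1/22*v → 29/140*u*v + u*w - 87/140*v**2 + 16/35*u + 9/70*v
  leading term u*v: subtract (-29/6160)·h_1 from 29/140*u*v + u*w - 87/140*v**2 + 16/35*u + 9/70*v → u*w - 29/44*v**2 + 53/560*u + 1227/6160*v + 29/770*w - 29/3080
  leading term u*w: no divisor's leading term divides it; move u*w to the remainder.
  leading term v**2: subtract (-87/35)·k_4 from -29/44*v**2 + 53/560*u + 1227/6160*v + 29/770*w - 29/3080 → 53/560*u + 681/560*v - 87/140*w - 87/280
  leading term u: no divisor's leading term divides it; move 53/560*u to the remainder.
  leading term v: subtract (681/632)·k_5 from 681/560*v - 87/140*w - 87/280 → -87/140*w - 171/112
  leading term w: no divisor's leading term divides it; move -87/140*w to the remainder.
  leading term 1: no divisor's leading term divides it; move -171/112 to the remainder.
  remainder u*w + 53/560*u - 87/140*w - 171/112 ≠ 0; add k_6 = u*w + 53/560*u - 87/140*w - 171/112 to the basis.

S(h_3,k_4): lcm = u*v**2. S = 29/140*u*v + u*w - 7/4*v**2 + 16/35*u - v.
  leading term u*v: subtract (-29/6160)·h_1 from 29/140*u*v + u*w - 7/4*v**2 + 16/35*u - v → u*w - 2753/1540*v**2 + 53/560*u - 1145/1232*v + 29/770*w - 29/3080
  leading term u*w: subtract (1)·k_6 from u*w - 2753/1540*v**2 + 53/560*u - 1145/1232*v + 29/770*w - 29/3080 → -2753/1540*v**2 - 1145/1232*v + 29/44*w + 9347/6160
  leading term v**2: subtract (-8259/1225)·k_4 from -2753/1540*v**2 - 1145/1232*v + 29/44*w + 9347/6160 → 35843/19600*v - 79/70*w + 13723/19600
  leading term v: subtract (35843/22120)·k_5 from 35843/19600*v - 79/70*w + 13723/19600 → -79/70*w - 79/70
  leading term w: no divisor's leading term divides it; move -79/70*w to the remainder.
  leading term 1: no divisor's leading term divides it; move -79/70 to the remainder.
  remainder -79/70*w - 79/70 ≠ 0; add k_7 = -79/70*w - 79/70 to the basis.

S(h_1,k_5): lcm = u*v. S = 2/11*v**2 + 3/4*u - 15/44*v - 2/11*w + 1/22.
  leading term v**2: subtract (24/35)·k_4 from 2/11*v**2 + 3/4*u - 15/44*v - 2/11*w + 1/22 → 3/4*u - 87/140*v + 9/70
  leading term u: no divisor's leading term divides it; move 3/4*u to the remainder.
  leading term v: subtract (-87/158)·k_5 from -87/140*v + 9/70 → 3/4
  leading term 1: no divisor's leading term divides it; move 3/4 to the remainder.
  remainder 3/4*u + 3/4 ≠ 0; add k_8 = 3/4*u + 3/4 to the basis.

The other S-polynomials (S(h_2,h_3), S(h_2,k_4), S(h_2,k_5), S(h_3,k_5), S(k_4,k_5), S(h_1,k_6), S(h_2,k_6), S(h_3,k_6), S(k_4,k_6), S(k_5,k_6), S(h_1,k_7), S(h_2,k_7), S(h_3,k_7), S(k_4,k_7), S(k_5,k_7), S(k_6,k_7), S(h_1,k_8), S(h_2,k_8), S(h_3,k_8), S(k_4,k_8), S(k_5,k_8), S(k_6,k_8), S(k_7,k_8)) all reduce to 0 modulo the current basis, so we have a Gröbner basis.
Inter-reduce: drop elements whose leading term is divisible by another's, tail-reduce, and make monic.
Reduced Gröbner basis: {u + 1, v + 1, w + 1}.

Same reduced basis, so the two generating sets span the same ideal.
The choice of monomial ordering does not affect the verdict — as long as both bases are computed under the same ordering, their equality decides ideal equality.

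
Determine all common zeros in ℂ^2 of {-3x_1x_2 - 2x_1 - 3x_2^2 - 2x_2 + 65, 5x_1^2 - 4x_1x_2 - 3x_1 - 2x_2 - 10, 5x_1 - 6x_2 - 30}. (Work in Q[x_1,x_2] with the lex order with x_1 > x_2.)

{(0, -5)}

Compute a lex Gröbner basis by Buchberger's algorithm.
f_1 = -3x_1x_2 - 2x_1 - 3x_2^2 - 2x_2 + 65, LT = x_1x_2.
f_2 = 5x_1^2 - 4x_1x_2 - 3x_1 - 2x_2 - 10, LT = x_1^2.
f_3 = 5x_1 - 6x_2 - 30, LT = x_1.

S(f_1,f_2): lcm = x_1^2x_2. S = 2/3x_1^2 + 9/5x_1x_2^2 + 19/15x_1x_2 - 65/3x_1 + 2/5x_2^2 + 2x_2.
  leading term x_1^2: subtract (2/15)·f_2 from 2/3x_1^2 + 9/5x_1x_2^2 + 19/15x_1x_2 - 65/3x_1 + 2/5x_2^2 + 2x_2 → 9/5x_1x_2^2 + 9/5x_1x_2 - 319/15x_1 + 2/5x_2^2 + 34/15x_2 + 4/3
  leading term x_1x_2^2: subtract (-3/5x_2)·f_1 from 9/5x_1x_2^2 + 9/5x_1x_2 - 319/15x_1 + 2/5x_2^2 + 34/15x_2 + 4/3 → 3/5x_1x_2 - 319/15x_1 - 9/5x_2^3 - 4/5x_2^2 + 619/15x_2 + 4/3
  leading term x_1x_2: subtract (-1/5)·f_1 from 3/5x_1x_2 - 319/15x_1 - 9/5x_2^3 - 4/5x_2^2 + 619/15x_2 + 4/3 → -65/3x_1 - 9/5x_2^3 - 7/5x_2^2 + 613/15x_2 + 43/3
  leading term x_1: subtract (-13/3)·f_3 from -65/3x_1 - 9/5x_2^3 - 7/5x_2^2 + 613/15x_2 + 43/3 → -9/5x_2^3 - 7/5x_2^2 + 223/15x_2 - 347/3
  leading term x_2^3: no divisor's leading term divides it; move -9/5x_2^3 to the remainder.
  leading term x_2^2: no divisor's leading term divides it; move -7/5x_2^2 to the remainder.
  leading term x_2: no divisor's leading term divides it; move 223/15x_2 to the remainder.
  leading term 1: no divisor's leading term divides it; move -347/3 to the remainder.
  remainder -9/5x_2^3 - 7/5x_2^2 + 223/15x_2 - 347/3 ≠ 0; add h_4 = -9/5x_2^3 - 7/5x_2^2 + 223/15x_2 - 347/3 to the basis.

S(f_1,f_3): lcm = x_1x_2. S = 2/3x_1 + 11/5x_2^2 + 20/3x_2 - 65/3.
  leading term x_1: subtract (2/15)·f_3 from 2/3x_1 + 11/5x_2^2 + 20/3x_2 - 65/3 → 11/5x_2^2 + 112/15x_2 - 53/3
  leading term x_2^2: no divisor's leading term divides it; move 11/5x_2^2 to the remainder.
  leading term x_2: no divisor's leading term divides it; move 112/15x_2 to the remainder.
  leading term 1: no divisor's leading term divides it; move -53/3 to the remainder.
  remainder 11/5x_2^2 + 112/15x_2 - 53/3 ≠ 0; add h_5 = 11/5x_2^2 + 112/15x_2 - 53/3 to the basis.

S(f_2,f_3): lcm = x_1^2. S = 2/5x_1x_2 + 27/5x_1 - 2/5x_2 - 2.
  leading term x_1x_2: subtract (-2/15)·f_1 from 2/5x_1x_2 + 27/5x_1 - 2/5x_2 - 2 → 77/15x_1 - 2/5x_2^2 - 2/3x_2 + 20/3
  leading term x_1: subtract (77/75)·f_3 from 77/15x_1 - 2/5x_2^2 - 2/3x_2 + 20/3 → -2/5x_2^2 + 412/75x_2 + 562/15
  leading term x_2^2: subtract (-2/11)·h_5 from -2/5x_2^2 + 412/75x_2 + 562/15 → 1884/275x_2 + 1884/55
  leading term x_2: no divisor's leading term divides it; move 1884/275x_2 to the remainder.
  leading term 1: no divisor's leading term divides it; move 1884/55 to the remainder.
  remainder 1884/275x_2 + 1884/55 ≠ 0; add h_6 = 1884/275x_2 + 1884/55 to the basis.

The other S-polynomials (S(f_1,h_4), S(f_2,h_4), S(f_3,h_4), S(f_1,h_5), S(f_2,h_5), S(f_3,h_5), S(h_4,h_5), S(f_1,h_6), S(f_2,h_6), S(f_3,h_6), S(h_4,h_6), S(h_5,h_6)) all reduce to 0 modulo the current basis, so we have a Gröbner basis.
Inter-reduce: drop elements whose leading term is divisible by another's, tail-reduce, and make monic.
Reduced Gröbner basis: {x_1, x_2 + 5}.

Elimination: the polynomial x_2 + 5 lies in the elimination ideal for x_2, so x_2 ∈ {-5}. For each such x_2, the remaining basis elements (now univariate) give the rest of the solution.
  x_2 = -5: the earlier basis element becomes x_1 = 0, giving x_1 = 0 — point (0, -5).
Substituting each solution back into the original system confirms all equations vanish.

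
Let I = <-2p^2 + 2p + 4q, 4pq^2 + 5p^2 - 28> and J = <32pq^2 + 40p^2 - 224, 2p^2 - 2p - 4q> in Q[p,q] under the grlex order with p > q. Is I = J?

Yes, the ideals are equal.

Two ideals are equal iff their reduced Gröbner bases coincide (the reduced basis is unique for a fixed ordering).
Buchberger on the first generating set:
f_1 = -2p^2 + 2p + 4q, LT = p^2.
f_2 = 4pq^2 + 5p^2 - 28, LT = pq^2.

S(f_1,f_2): lcm = p^2q^2. S = -5/4p^3 - pq^2 - 2q^3 + 7p.
  leading term p^3: subtract (5/8p)·f_1 from -5/4p^3 - pq^2 - 2q^3 + 7p → -pq^2 - 2q^3 - 5/4p^2 - 5/2pq + 7p
  leading term pq^2: subtract (-1/4)·f_2 from -pq^2 - 2q^3 - 5/4p^2 - 5/2pq + 7p → -2q^3 - 5/2pq + 7p - 7
  leading term q^3: no divisor's leading term divides it; move -2q^3 to the remainder.
  leading term pq: no divisor's leading term divides it; move -5/2pq to the remainder.
  leading term p: no divisor's leading term divides it; move 7p to the remainder.
  leading term 1: no divisor's leading term divides it; move -7 to the remainder.
  remainder -2q^3 - 5/2pq + 7p - 7 ≠ 0; add g_3 = -2q^3 - 5/2pq + 7p - 7 to the basis.

The other S-polynomials (S(f_1,g_3), S(f_2,g_3)) all reduce to 0 modulo the current basis, so we have a Gröbner basis.
Inter-reduce: drop elements whose leading term is divisible by another's, tail-reduce, and make monic.
Reduced Gröbner basis: {pq^2 + 5/4p + 5/2q - 7, q^3 + 5/4pq - 7/2p + 7/2, p^2 - p - 2q}.

Buchberger on the second generating set:
h_1 = 32pq^2 + 40p^2 - 224, LT = pq^2.
h_2 = 2p^2 - 2p - 4q, LT = p^2.

S(h_1,h_2): lcm = p^2q^2. S = 5/4p^3 + pq^2 + 2q^3 - 7p.
  leading term p^3: subtract (5/8p)·h_2 from 5/4p^3 + pq^2 + 2q^3 - 7p → pq^2 + 2q^3 + 5/4p^2 + 5/2pq - 7p
  leading term pq^2: subtract (1/32)·h_1 from pq^2 + 2q^3 + 5/4p^2 + 5/2pq - 7p → 2q^3 + 5/2pq - 7p + 7
  leading term q^3: no divisor's leading term divides it; move 2q^3 to the remainder.
  leading term pq: no divisor's leading term divides it; move 5/2pq to the remainder.
  leading term p: no divisor's leading term divides it; move -7p to the remainder.
  leading term 1: no divisor's leading term divides it; move 7 to the remainder.
  remainder 2q^3 + 5/2pq - 7p + 7 ≠ 0; add k_3 = 2q^3 + 5/2pq - 7p + 7 to the basis.

The other S-polynomials (S(h_1,k_3), S(h_2,k_3)) all reduce to 0 modulo the current basis, so we have a Gröbner basis.
Inter-reduce: drop elements whose leading term is divisible by another's, tail-reduce, and make monic.
Reduced Gröbner basis: {pq^2 + 5/4p + 5/2q - 7, q^3 + 5/4pq - 7/2p + 7/2, p^2 - p - 2q}.

Same reduced basis, so the two generating sets span the same ideal.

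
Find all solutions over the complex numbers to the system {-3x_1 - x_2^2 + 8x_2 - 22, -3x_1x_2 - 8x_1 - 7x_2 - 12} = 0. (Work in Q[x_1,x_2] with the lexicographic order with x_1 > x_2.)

{(-2, 4), (-263/27 - 20*sqrt(109)/27, 2/3 - sqrt(109)/3), (-263/27 + 20*sqrt(109)/27, 2/3 + sqrt(109)/3)}

Compute a lex Gröbner basis by Buchberger's algorithm.
f_1 = -3x_1 - x_2^2 + 8x_2 - 22, LT = x_1.
f_2 = -3x_1x_2 - 8x_1 - 7x_2 - 12, LT = x_1x_2.

S(f_1,f_2): lcm = x_1x_2. S = -8/3x_1 + 1/3x_2^3 - 8/3x_2^2 + 5x_2 - 4.
  reduce S modulo (f_1, f_2):
  remainder 1/3x_2^3 - 16/9x_2^2 - 19/9x_2 + 140/9 ≠ 0; add h_3 = 1/3x_2^3 - 16/9x_2^2 - 19/9x_2 + 140/9 to the basis.

The other S-polynomials (S(f_1,h_3), S(f_2,h_3)) all reduce to 0 modulo the current basis, so we have a Gröbner basis.
Inter-reduce: drop elements whose leading term is divisible by another's, tail-reduce, and make monic.
Reduced Gröbner basis: {x_1 + 1/3x_2^2 - 8/3x_2 + 22/3, x_2^3 - 16/3x_2^2 - 19/3x_2 + 140/3}.

Elimination: the polynomial x_2^3 - 16/3x_2^2 - 19/3x_2 + 140/3 lies in the elimination ideal for x_2, so x_2 ∈ {4, 2/3 - sqrt(109)/3, 2/3 + sqrt(109)/3}. For each such x_2, the remaining basis elements (now univariate) give the rest of the solution.
  x_2 = 4: the earlier basis element becomes x_1 + 2 = 0, giving x_1 = -2 — point (-2, 4).
  x_2 = 2/3 - sqrt(109)/3: the earlier basis element becomes x_1 + 20*sqrt(109)/27 + 263/27 = 0, giving x_1 = -263/27 - 20*sqrt(109)/27 — point (-263/27 - 20*sqrt(109)/27, 2/3 - sqrt(109)/3).
  x_2 = 2/3 + sqrt(109)/3: the earlier basis element becomes x_1 - 20*sqrt(109)/27 + 263/27 = 0, giving x_1 = -263/27 + 20*sqrt(109)/27 — point (-263/27 + 20*sqrt(109)/27, 2/3 + sqrt(109)/3).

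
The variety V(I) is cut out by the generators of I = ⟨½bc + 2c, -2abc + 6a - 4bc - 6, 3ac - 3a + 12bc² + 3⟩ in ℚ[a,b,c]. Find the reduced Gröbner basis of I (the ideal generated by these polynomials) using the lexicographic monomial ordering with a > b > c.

f_1 = ½bc + 2c, LT = bc.
f_2 = -2abc + 6a - 4bc - 6, LT = abc.
f_3 = 3ac - 3a + 12bc² + 3, LT = ac.

S(f_1,f_2): lcm = abc. S = 4ac + 3a - 2bc - 3.
  leading term ac: subtract (4/3)·f_3 from 4ac + 3a - 2bc - 3 → 7a - 16bc² - 2bc - 7
  leading term a: no divisor's leading term divides it; move 7a to the remainder.
  leading term bc²: subtract (-32c)·f_1 from -16bc² - 2bc - 7 → -2bc + 64c² - 7
  leading term bc: subtract (-4)·f_1 from -2bc + 64c² - 7 → 64c² + 8c - 7
  leading term c²: no divisor's leading term divides it; move 64c² to the remainder.
  leading term c: no divisor's leading term divides it; move 8c to the remainder.
  leading term 1: no divisor's leading term divides it; move -7 to the remainder.
  remainder 7a + 64c² + 8c - 7 ≠ 0; add g_4 = 7a + 64c² + 8c - 7 to the basis.

S(f_2,g_4): lcm = abc. S = -3a - 64/7bc³ - 8/7bc² + 3bc + 3.
  leading term a: subtract (-3/7)·g_4 from -3a - 64/7bc³ - 8/7bc² + 3bc + 3 → -64/7bc³ - 8/7bc² + 3bc + 192/7c² + 24/7c
  leading term bc³: subtract (-128/7c²)·f_1 from -64/7bc³ - 8/7bc² + 3bc + 192/7c² + 24/7c → -8/7bc² + 3bc + 256/7c³ + 192/7c² + 24/7c
  leading term bc²: subtract (-16/7c)·f_1 from -8/7bc² + 3bc + 256/7c³ + 192/7c² + 24/7c → 3bc + 256/7c³ + 32c² + 24/7c
  leading term bc: subtract (6)·f_1 from 3bc + 256/7c³ + 32c² + 24/7c → 256/7c³ + 32c² - 60/7c
  leading term c³: no divisor's leading term divides it; move 256/7c³ to the remainder.
  leading term c²: no divisor's leading term divides it; move 32c² to the remainder.
  leading term c: no divisor's leading term divides it; move -60/7c to the remainder.
  remainder 256/7c³ + 32c² - 60/7c ≠ 0; add g_5 = 256/7c³ + 32c² - 60/7c to the basis.

The other S-polynomials (S(f_1,f_3), S(f_2,f_3), S(f_1,g_4), S(f_3,g_4), S(f_1,g_5), S(f_2,g_5), S(f_3,g_5), S(g_4,g_5)) all reduce to 0 modulo the current basis, so we have a Gröbner basis.
Inter-reduce: drop elements whose leading term is divisible by another's, tail-reduce, and make monic.

G = {a + 64/7c² + 8/7c - 1, bc + 4c, c³ + ⅞c² - 15/64c}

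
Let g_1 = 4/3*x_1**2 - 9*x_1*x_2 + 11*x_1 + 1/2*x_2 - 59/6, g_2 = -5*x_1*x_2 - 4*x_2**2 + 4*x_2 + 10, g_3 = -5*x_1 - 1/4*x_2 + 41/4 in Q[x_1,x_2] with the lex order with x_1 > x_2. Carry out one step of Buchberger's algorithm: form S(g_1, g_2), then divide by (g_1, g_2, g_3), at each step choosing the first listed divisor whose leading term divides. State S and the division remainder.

lcm(LM(g_1), LM(g_2)) = x_1**2*x_2.
S = (lcm/LT(g_1))·g_1 − (lcm/LT(g_2))·g_2 = -151/20*x_1*x_2**2 + 181/20*x_1*x_2 + 2*x_1 + 3/8*x_2**2 - 59/8*x_2.
Reduce S modulo (g_1, g_2, g_3) in that order:
  leading term x_1*x_2**2: subtract (151/100*x_2)·g_2 from -151/20*x_1*x_2**2 + 181/20*x_1*x_2 + 2*x_1 + 3/8*x_2**2 - 59/8*x_2 → 181/20*x_1*x_2 + 2*x_1 + 151/25*x_2**3 - 1133/200*x_2**2 - 899/40*x_2
  leading term x_1*x_2: subtract (-181/100)·g_2 from 181/20*x_1*x_2 + 2*x_1 + 151/25*x_2**3 - 1133/200*x_2**2 - 899/40*x_2 → 2*x_1 + 151/25*x_2**3 - 2581/200*x_2**2 - 3047/200*x_2 + 181/10
  leading term x_1: subtract (-2/5)·g_3 from 2*x_1 + 151/25*x_2**3 - 2581/200*x_2**2 - 3047/200*x_2 + 181/10 → 151/25*x_2**3 - 2581/200*x_2**2 - 3067/200*x_2 + 111/5
  leading term x_2**3: no divisor's leading term divides it; move 151/25*x_2**3 to the remainder.
  leading term x_2**2: no divisor's leading term divides it; move -2581/200*x_2**2 to the remainder.
  leading term x_2: no divisor's leading term divides it; move -3067/200*x_2 to the remainder.
  leading term 1: no divisor's leading term divides it; move 111/5 to the remainder.
The remainder 151/25*x_2**3 - 2581/200*x_2**2 - 3067/200*x_2 + 111/5 is nonzero, so it would be added as the next basis element.

S(g_1, g_2) = -151/20*x_1*x_2**2 + 181/20*x_1*x_2 + 2*x_1 + 3/8*x_2**2 - 59/8*x_2; remainder on division = 151/25*x_2**3 - 2581/200*x_2**2 - 3067/200*x_2 + 111/5.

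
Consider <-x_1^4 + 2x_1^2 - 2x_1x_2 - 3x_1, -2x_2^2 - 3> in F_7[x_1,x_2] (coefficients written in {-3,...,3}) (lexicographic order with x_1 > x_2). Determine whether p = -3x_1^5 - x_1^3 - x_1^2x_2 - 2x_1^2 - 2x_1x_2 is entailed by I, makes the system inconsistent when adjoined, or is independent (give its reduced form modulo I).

-3x_1^5 - x_1^3 - x_1^2x_2 - 2x_1^2 - 2x_1x_2 is independent of I; its normal form modulo I is -2x_1^2x_2 - 2x_1x_2.

First compute the reduced Gröbner basis of I by Buchberger's algorithm.
f_1 = -x_1^4 + 2x_1^2 - 2x_1x_2 - 3x_1, LT = x_1^4.
f_2 = -2x_2^2 - 3, LT = x_2^2.

The S-polynomials (S(f_1,f_2)) all reduce to 0 modulo the current basis, so we have a Gröbner basis.
Inter-reduce: drop elements whose leading term is divisible by another's, tail-reduce, and make monic.
Reduced Gröbner basis: {x_1^4 - 2x_1^2 + 2x_1x_2 + 3x_1, x_2^2 - 2}.
Label its elements g_1 = x_1^4 - 2x_1^2 + 2x_1x_2 + 3x_1, g_2 = x_2^2 - 2.

Reduce p = -3x_1^5 - x_1^3 - x_1^2x_2 - 2x_1^2 - 2x_1x_2 modulo G:
  leading term x_1^5: subtract (-3x_1)·g_1 from -3x_1^5 - x_1^3 - x_1^2x_2 - 2x_1^2 - 2x_1x_2 → -2x_1^2x_2 - 2x_1x_2
  leading term x_1^2x_2: no divisor's leading term divides it; move -2x_1^2x_2 to the remainder.
  leading term x_1x_2: no divisor's leading term divides it; move -2x_1x_2 to the remainder.
  normal form = -2x_1^2x_2 - 2x_1x_2.
The normal form is nonzero, so p ∉ I. Since p minus its normal form lies in I, I + (p) = I + (r) where r = -2x_1^2x_2 - 2x_1x_2; decide whether this ideal is the whole ring.
Run Buchberger on G together with r (pairs among the g_i already reduce to 0 since G is a Gröbner basis):
g_1 = x_1^4 - 2x_1^2 + 2x_1x_2 + 3x_1, LT = x_1^4.
g_2 = x_2^2 - 2, LT = x_2^2.
r = -2x_1^2x_2 - 2x_1x_2, LT = x_1^2x_2.

S(g_1,r): lcm = x_1^4x_2. S = -x_1^3x_2 - 2x_1^2x_2 + 2x_1x_2^2 + 3x_1x_2.
  leading term x_1^3x_2: subtract (-3x_1)·r from -x_1^3x_2 - 2x_1^2x_2 + 2x_1x_2^2 + 3x_1x_2 → -x_1^2x_2 + 2x_1x_2^2 + 3x_1x_2
  leading term x_1^2x_2: subtract (-3)·r from -x_1^2x_2 + 2x_1x_2^2 + 3x_1x_2 → 2x_1x_2^2 - 3x_1x_2
  leading term x_1x_2^2: subtract (2x_1)·g_2 from 2x_1x_2^2 - 3x_1x_2 → -3x_1x_2 - 3x_1
  leading term x_1x_2: no divisor's leading term divides it; move -3x_1x_2 to the remainder.
  leading term x_1: no divisor's leading term divides it; move -3x_1 to the remainder.
  remainder -3x_1x_2 - 3x_1 ≠ 0; add m_4 = -3x_1x_2 - 3x_1 to the basis.

S(g_2,r): lcm = x_1^2x_2^2. S = -2x_1^2 - x_1x_2^2.
  leading term x_1^2: no divisor's leading term divides it; move -2x_1^2 to the remainder.
  leading term x_1x_2^2: subtract (-x_1)·g_2 from -x_1x_2^2 → -2x_1
  leading term x_1: no divisor's leading term divides it; move -2x_1 to the remainder.
  remainder -2x_1^2 - 2x_1 ≠ 0; add m_5 = -2x_1^2 - 2x_1 to the basis.

S(g_1,m_4): lcm = x_1^4x_2. S = -x_1^4 - 2x_1^2x_2 + 2x_1x_2^2 + 3x_1x_2.
  leading term x_1^4: subtract (-1)·g_1 from -x_1^4 - 2x_1^2x_2 + 2x_1x_2^2 + 3x_1x_2 → -2x_1^2x_2 - 2x_1^2 + 2x_1x_2^2 - 2x_1x_2 + 3x_1
  leading term x_1^2x_2: subtract (1)·r from -2x_1^2x_2 - 2x_1^2 + 2x_1x_2^2 - 2x_1x_2 + 3x_1 → -2x_1^2 + 2x_1x_2^2 + 3x_1
  leading term x_1^2: subtract (1)·m_5 from -2x_1^2 + 2x_1x_2^2 + 3x_1 → 2x_1x_2^2 - 2x_1
  leading term x_1x_2^2: subtract (2x_1)·g_2 from 2x_1x_2^2 - 2x_1 → 2x_1
  leading term x_1: no divisor's leading term divides it; move 2x_1 to the remainder.
  remainder 2x_1 ≠ 0; add m_6 = 2x_1 to the basis.

The other S-polynomials (S(g_1,g_2), S(g_2,m_4), S(r,m_4), S(g_1,m_5), S(g_2,m_5), S(r,m_5), S(m_4,m_5), S(g_1,m_6), S(g_2,m_6), S(r,m_6), S(m_4,m_6), S(m_5,m_6)) all reduce to 0 modulo the current basis, so we have a Gröbner basis.
Inter-reduce: drop elements whose leading term is divisible by another's, tail-reduce, and make monic.
Reduced Gröbner basis: {x_1, x_2^2 - 2}.
The reduced Gröbner basis of I + (p) is {x_1, x_2^2 - 2} ≠ {1}, a proper ideal, so the enlarged system stays consistent: p is independent of I, with normal form -2x_1^2x_2 - 2x_1x_2.

The remainder on division by a Gröbner basis is unique — it is the normal form.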